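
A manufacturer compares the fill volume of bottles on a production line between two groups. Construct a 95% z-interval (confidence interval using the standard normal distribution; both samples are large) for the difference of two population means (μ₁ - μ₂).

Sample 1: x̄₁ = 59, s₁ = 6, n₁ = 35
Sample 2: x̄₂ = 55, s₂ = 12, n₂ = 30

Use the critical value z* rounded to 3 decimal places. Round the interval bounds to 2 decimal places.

Both samples are large (n₁ = 35 ≥ 30, n₂ = 30 ≥ 30), so a z-interval for the difference of means applies.

Point estimate: x̄₁ - x̄₂ = 59 - 55 = 4

Standard error: SE = √(s₁²/n₁ + s₂²/n₂)
= √(6²/35 + 12²/30)
= √(1.028571 + 4.800000)
= 2.414243

For 95% confidence, z* = 1.96 (from standard normal table)
Margin of error: E = z* × SE = 1.96 × 2.414243 = 4.7319

Z-interval: (x̄₁ - x̄₂) ± E = 4 ± 4.7319 = (-0.7319, 8.7319)

Rounded to 2 decimal places:

(-0.73, 8.73)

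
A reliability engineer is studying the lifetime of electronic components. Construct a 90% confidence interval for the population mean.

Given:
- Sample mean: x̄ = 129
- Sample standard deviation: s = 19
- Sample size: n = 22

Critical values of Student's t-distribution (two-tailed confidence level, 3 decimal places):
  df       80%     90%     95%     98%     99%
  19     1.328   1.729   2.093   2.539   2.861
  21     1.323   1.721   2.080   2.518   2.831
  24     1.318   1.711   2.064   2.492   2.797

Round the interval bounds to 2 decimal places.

The population standard deviation σ is unknown (only the sample standard deviation s is given), so use a t-interval with df = n - 1 = 22 - 1 = 21.

For 90% confidence with df = 21, t* = 1.721 (from t-table)

Standard error: SE = s/√n = 19/√22 = 4.050814

Margin of error: E = t* × SE = 1.721 × 4.050814 = 6.9715

T-interval: x̄ ± E = 129 ± 6.9715 = (122.0285, 135.9715)

Rounded to 2 decimal places:

(122.03, 135.97)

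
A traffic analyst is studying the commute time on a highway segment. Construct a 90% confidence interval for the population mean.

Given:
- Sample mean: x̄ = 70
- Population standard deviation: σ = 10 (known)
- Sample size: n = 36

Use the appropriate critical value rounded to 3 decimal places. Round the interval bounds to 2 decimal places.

The population standard deviation σ is known, so use a z-interval (standard normal critical value).

For 90% confidence, z* = 1.645 (from standard normal table)

Standard error: SE = σ/√n = 10/√36 = 1.666667

Margin of error: E = z* × SE = 1.645 × 1.666667 = 2.7417

Z-interval: x̄ ± E = 70 ± 2.7417 = (67.2583, 72.7417)

Rounded to 2 decimal places:

(67.26, 72.74)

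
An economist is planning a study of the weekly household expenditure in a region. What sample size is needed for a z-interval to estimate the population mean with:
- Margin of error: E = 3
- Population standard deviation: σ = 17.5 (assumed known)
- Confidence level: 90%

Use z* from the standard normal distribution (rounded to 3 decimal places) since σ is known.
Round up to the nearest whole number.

Using z* since population σ is known (z-interval formula).

For 90% confidence, z* = 1.645 (from standard normal table)

Sample size formula for z-interval: n = (z*σ/E)²

n = (1.645 × 17.5 / 3)²
  = (9.595833)²
  = 92.0800

Round up to the nearest whole number: n = 93

93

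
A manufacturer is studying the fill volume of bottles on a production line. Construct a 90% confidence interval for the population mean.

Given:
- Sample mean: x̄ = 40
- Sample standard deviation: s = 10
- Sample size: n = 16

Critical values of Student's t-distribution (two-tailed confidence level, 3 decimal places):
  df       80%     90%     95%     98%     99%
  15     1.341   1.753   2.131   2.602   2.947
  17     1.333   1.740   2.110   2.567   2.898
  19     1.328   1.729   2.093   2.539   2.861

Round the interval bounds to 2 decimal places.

The population standard deviation σ is unknown (only the sample standard deviation s is given), so use a t-interval with df = n - 1 = 16 - 1 = 15.

For 90% confidence with df = 15, t* = 1.753 (from t-table)

Standard error: SE = s/√n = 10/√16 = 2.500000

Margin of error: E = t* × SE = 1.753 × 2.500000 = 4.3825

T-interval: x̄ ± E = 40 ± 4.3825 = (35.6175, 44.3825)

Rounded to 2 decimal places:

(35.62, 44.38)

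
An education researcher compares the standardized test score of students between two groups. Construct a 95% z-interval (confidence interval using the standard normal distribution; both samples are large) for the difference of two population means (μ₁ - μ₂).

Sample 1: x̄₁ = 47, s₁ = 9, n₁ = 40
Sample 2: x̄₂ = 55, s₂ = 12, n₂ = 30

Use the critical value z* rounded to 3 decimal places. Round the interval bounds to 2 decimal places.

Both samples are large (n₁ = 40 ≥ 30, n₂ = 30 ≥ 30), so a z-interval for the difference of means applies.

Point estimate: x̄₁ - x̄₂ = 47 - 55 = -8

Standard error: SE = √(s₁²/n₁ + s₂²/n₂)
= √(9²/40 + 12²/30)
= √(2.025000 + 4.800000)
= 2.612470

For 95% confidence, z* = 1.96 (from standard normal table)
Margin of error: E = z* × SE = 1.96 × 2.612470 = 5.1204

Z-interval: (x̄₁ - x̄₂) ± E = -8 ± 5.1204 = (-13.1204, -2.8796)

Rounded to 2 decimal places:

(-13.12, -2.88)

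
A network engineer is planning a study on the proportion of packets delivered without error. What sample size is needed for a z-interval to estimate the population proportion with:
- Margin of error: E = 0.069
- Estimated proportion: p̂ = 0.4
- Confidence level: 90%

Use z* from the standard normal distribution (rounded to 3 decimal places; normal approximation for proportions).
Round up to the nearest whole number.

Using z* for proportion z-interval (normal approximation).

For 90% confidence, z* = 1.645 (from standard normal table)

Sample size formula for proportion z-interval: n = z*²p̂(1-p̂)/E²

n = 1.645² × 0.4 × 0.6 / 0.069²
  = 2.706025 × 0.24 / 0.004761
  = 136.4096

Round up to the nearest whole number: n = 137

137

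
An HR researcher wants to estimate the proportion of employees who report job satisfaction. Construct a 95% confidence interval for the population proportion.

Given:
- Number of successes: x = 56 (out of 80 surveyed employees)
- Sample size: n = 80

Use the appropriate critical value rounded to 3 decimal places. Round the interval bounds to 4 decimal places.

Sample proportion: p̂ = 56/80 = 0.700000

Check conditions for normal approximation:
  np̂ = 56 ≥ 10 ✓
  n(1-p̂) = 24 ≥ 10 ✓

The sample is large enough, so use a z-interval (normal approximation) for the proportion.

For 95% confidence, z* = 1.96 (from standard normal table)

Standard error: SE = √(p̂(1-p̂)/n) = √(0.700000×0.300000/80) = 0.05123475

Margin of error: E = z* × SE = 1.96 × 0.05123475 = 0.100420

Z-interval: p̂ ± E = 0.700000 ± 0.100420 = (0.599580, 0.800420)

Rounded to 4 decimal places:

(0.5996, 0.8004)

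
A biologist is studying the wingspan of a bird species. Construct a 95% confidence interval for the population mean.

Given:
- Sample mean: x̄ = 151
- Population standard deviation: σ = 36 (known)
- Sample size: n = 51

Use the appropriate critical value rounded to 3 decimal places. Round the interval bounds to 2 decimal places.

The population standard deviation σ is known, so use a z-interval (standard normal critical value).

For 95% confidence, z* = 1.96 (from standard normal table)

Standard error: SE = σ/√n = 36/√51 = 5.041008

Margin of error: E = z* × SE = 1.96 × 5.041008 = 9.8804

Z-interval: x̄ ± E = 151 ± 9.8804 = (141.1196, 160.8804)

Rounded to 2 decimal places:

(141.12, 160.88)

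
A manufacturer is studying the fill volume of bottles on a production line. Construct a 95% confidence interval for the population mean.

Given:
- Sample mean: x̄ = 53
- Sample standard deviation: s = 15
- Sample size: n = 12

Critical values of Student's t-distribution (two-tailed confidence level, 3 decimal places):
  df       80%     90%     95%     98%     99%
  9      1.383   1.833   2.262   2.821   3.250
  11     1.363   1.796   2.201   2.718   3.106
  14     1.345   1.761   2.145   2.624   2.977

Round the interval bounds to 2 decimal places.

The population standard deviation σ is unknown (only the sample standard deviation s is given), so use a t-interval with df = n - 1 = 12 - 1 = 11.

For 95% confidence with df = 11, t* = 2.201 (from t-table)

Standard error: SE = s/√n = 15/√12 = 4.330127

Margin of error: E = t* × SE = 2.201 × 4.330127 = 9.5306

T-interval: x̄ ± E = 53 ± 9.5306 = (43.4694, 62.5306)

Rounded to 2 decimal places:

(43.47, 62.53)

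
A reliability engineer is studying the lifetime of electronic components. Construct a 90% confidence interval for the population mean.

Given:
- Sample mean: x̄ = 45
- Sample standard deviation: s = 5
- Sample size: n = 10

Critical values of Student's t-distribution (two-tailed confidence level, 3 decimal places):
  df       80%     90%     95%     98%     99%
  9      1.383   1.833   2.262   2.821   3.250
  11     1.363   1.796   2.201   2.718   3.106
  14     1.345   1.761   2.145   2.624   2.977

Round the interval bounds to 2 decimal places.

The population standard deviation σ is unknown (only the sample standard deviation s is given), so use a t-interval with df = n - 1 = 10 - 1 = 9.

For 90% confidence with df = 9, t* = 1.833 (from t-table)

Standard error: SE = s/√n = 5/√10 = 1.581139

Margin of error: E = t* × SE = 1.833 × 1.581139 = 2.8982

T-interval: x̄ ± E = 45 ± 2.8982 = (42.1018, 47.8982)

Rounded to 2 decimal places:

(42.10, 47.90)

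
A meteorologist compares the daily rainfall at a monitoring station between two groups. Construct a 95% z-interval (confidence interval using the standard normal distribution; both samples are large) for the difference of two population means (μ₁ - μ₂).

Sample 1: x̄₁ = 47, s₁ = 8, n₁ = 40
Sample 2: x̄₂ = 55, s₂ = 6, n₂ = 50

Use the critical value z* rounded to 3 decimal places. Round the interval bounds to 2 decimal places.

Both samples are large (n₁ = 40 ≥ 30, n₂ = 50 ≥ 30), so a z-interval for the difference of means applies.

Point estimate: x̄₁ - x̄₂ = 47 - 55 = -8

Standard error: SE = √(s₁²/n₁ + s₂²/n₂)
= √(8²/40 + 6²/50)
= √(1.600000 + 0.720000)
= 1.523155

For 95% confidence, z* = 1.96 (from standard normal table)
Margin of error: E = z* × SE = 1.96 × 1.523155 = 2.9854

Z-interval: (x̄₁ - x̄₂) ± E = -8 ± 2.9854 = (-10.9854, -5.0146)

Rounded to 2 decimal places:

(-10.99, -5.01)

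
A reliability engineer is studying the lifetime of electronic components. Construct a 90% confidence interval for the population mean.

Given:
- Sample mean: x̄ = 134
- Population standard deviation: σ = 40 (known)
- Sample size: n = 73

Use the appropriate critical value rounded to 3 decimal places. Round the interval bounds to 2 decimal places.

The population standard deviation σ is known, so use a z-interval (standard normal critical value).

For 90% confidence, z* = 1.645 (from standard normal table)

Standard error: SE = σ/√n = 40/√73 = 4.681646

Margin of error: E = z* × SE = 1.645 × 4.681646 = 7.7013

Z-interval: x̄ ± E = 134 ± 7.7013 = (126.2987, 141.7013)

Rounded to 2 decimal places:

(126.30, 141.70)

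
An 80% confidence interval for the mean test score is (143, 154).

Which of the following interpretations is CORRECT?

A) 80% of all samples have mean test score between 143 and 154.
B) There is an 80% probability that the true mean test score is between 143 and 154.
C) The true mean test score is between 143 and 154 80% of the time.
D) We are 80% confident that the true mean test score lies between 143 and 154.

A confidence interval represents our confidence in the procedure, not a probability statement about the parameter.

Key concept: If we repeated this sampling process many times and computed an 80% CI each time, about 80% of those intervals would contain the true population parameter.

For this specific interval (143, 154):
- Midpoint (point estimate): 148.5
- Margin of error: 5.5

The correct interpretation is the one stating confidence that the true parameter lies in the interval — option D.

D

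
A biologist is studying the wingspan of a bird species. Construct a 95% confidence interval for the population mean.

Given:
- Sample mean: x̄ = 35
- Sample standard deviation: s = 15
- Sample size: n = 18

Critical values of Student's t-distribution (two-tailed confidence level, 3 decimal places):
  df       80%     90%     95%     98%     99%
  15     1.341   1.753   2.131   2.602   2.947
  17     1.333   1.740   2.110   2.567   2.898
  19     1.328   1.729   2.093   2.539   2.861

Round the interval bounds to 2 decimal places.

The population standard deviation σ is unknown (only the sample standard deviation s is given), so use a t-interval with df = n - 1 = 18 - 1 = 17.

For 95% confidence with df = 17, t* = 2.110 (from t-table)

Standard error: SE = s/√n = 15/√18 = 3.535534

Margin of error: E = t* × SE = 2.110 × 3.535534 = 7.4600

T-interval: x̄ ± E = 35 ± 7.4600 = (27.5400, 42.4600)

Rounded to 2 decimal places:

(27.54, 42.46)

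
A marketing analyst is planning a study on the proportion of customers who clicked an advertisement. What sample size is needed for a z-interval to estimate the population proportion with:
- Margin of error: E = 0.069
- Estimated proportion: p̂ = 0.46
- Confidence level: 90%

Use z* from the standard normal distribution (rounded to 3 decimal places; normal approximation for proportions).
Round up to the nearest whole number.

Using z* for proportion z-interval (normal approximation).

For 90% confidence, z* = 1.645 (from standard normal table)

Sample size formula for proportion z-interval: n = z*²p̂(1-p̂)/E²

n = 1.645² × 0.46 × 0.54 / 0.069²
  = 2.706025 × 0.2484 / 0.004761
  = 141.1839

Round up to the nearest whole number: n = 142

142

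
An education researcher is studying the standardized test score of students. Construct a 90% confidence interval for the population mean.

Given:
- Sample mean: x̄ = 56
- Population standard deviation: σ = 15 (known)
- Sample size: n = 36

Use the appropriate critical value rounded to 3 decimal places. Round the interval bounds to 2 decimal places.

The population standard deviation σ is known, so use a z-interval (standard normal critical value).

For 90% confidence, z* = 1.645 (from standard normal table)

Standard error: SE = σ/√n = 15/√36 = 2.500000

Margin of error: E = z* × SE = 1.645 × 2.500000 = 4.1125

Z-interval: x̄ ± E = 56 ± 4.1125 = (51.8875, 60.1125)

Rounded to 2 decimal places:

(51.89, 60.11)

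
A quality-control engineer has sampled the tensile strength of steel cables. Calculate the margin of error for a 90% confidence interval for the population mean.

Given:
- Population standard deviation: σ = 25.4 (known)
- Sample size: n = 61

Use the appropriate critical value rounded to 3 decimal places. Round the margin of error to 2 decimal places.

The population standard deviation σ is known, so use the z-interval margin of error formula.

For 90% confidence, z* = 1.645 (from standard normal table)

Margin of error formula for z-interval: E = z* × σ/√n

E = 1.645 × 25.4/√61
  = 1.645 × 3.252137
  = 5.3498

Rounded to 2 decimal places:

5.35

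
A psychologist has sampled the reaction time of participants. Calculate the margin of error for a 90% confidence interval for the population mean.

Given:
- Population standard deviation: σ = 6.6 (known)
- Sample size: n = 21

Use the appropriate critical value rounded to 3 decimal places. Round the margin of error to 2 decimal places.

The population standard deviation σ is known, so use the z-interval margin of error formula.

For 90% confidence, z* = 1.645 (from standard normal table)

Margin of error formula for z-interval: E = z* × σ/√n

E = 1.645 × 6.6/√21
  = 1.645 × 1.440238
  = 2.3692

Rounded to 2 decimal places:

2.37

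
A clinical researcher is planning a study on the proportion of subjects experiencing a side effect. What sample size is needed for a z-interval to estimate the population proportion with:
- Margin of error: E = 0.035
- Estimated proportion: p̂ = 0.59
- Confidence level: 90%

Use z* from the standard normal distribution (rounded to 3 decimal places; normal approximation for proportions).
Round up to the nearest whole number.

Using z* for proportion z-interval (normal approximation).

For 90% confidence, z* = 1.645 (from standard normal table)

Sample size formula for proportion z-interval: n = z*²p̂(1-p̂)/E²

n = 1.645² × 0.59 × 0.41 / 0.035²
  = 2.706025 × 0.2419 / 0.001225
  = 534.3571

Round up to the nearest whole number: n = 535

535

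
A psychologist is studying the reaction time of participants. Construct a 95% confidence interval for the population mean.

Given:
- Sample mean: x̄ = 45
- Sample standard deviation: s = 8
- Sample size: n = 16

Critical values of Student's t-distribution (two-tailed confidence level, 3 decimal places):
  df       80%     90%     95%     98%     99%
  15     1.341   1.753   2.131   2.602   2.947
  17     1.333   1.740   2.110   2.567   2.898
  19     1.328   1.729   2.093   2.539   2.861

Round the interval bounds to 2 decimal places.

The population standard deviation σ is unknown (only the sample standard deviation s is given), so use a t-interval with df = n - 1 = 16 - 1 = 15.

For 95% confidence with df = 15, t* = 2.131 (from t-table)

Standard error: SE = s/√n = 8/√16 = 2.000000

Margin of error: E = t* × SE = 2.131 × 2.000000 = 4.2620

T-interval: x̄ ± E = 45 ± 4.2620 = (40.7380, 49.2620)

Rounded to 2 decimal places:

(40.74, 49.26)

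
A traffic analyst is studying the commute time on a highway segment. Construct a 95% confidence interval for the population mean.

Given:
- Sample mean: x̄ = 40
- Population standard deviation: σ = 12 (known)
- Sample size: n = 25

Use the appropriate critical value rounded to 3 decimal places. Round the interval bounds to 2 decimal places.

The population standard deviation σ is known, so use a z-interval (standard normal critical value).

For 95% confidence, z* = 1.96 (from standard normal table)

Standard error: SE = σ/√n = 12/√25 = 2.400000

Margin of error: E = z* × SE = 1.96 × 2.400000 = 4.7040

Z-interval: x̄ ± E = 40 ± 4.7040 = (35.2960, 44.7040)

Rounded to 2 decimal places:

(35.30, 44.70)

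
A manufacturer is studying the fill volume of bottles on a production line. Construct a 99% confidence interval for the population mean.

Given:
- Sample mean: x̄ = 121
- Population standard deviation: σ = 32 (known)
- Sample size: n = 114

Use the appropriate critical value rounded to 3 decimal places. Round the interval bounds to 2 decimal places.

The population standard deviation σ is known, so use a z-interval (standard normal critical value).

For 99% confidence, z* = 2.576 (from standard normal table)

Standard error: SE = σ/√n = 32/√114 = 2.997075

Margin of error: E = z* × SE = 2.576 × 2.997075 = 7.7205

Z-interval: x̄ ± E = 121 ± 7.7205 = (113.2795, 128.7205)

Rounded to 2 decimal places:

(113.28, 128.72)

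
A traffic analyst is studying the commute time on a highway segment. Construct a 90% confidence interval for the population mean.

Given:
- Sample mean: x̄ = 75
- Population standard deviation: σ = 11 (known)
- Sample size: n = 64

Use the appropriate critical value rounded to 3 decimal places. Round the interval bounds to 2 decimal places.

The population standard deviation σ is known, so use a z-interval (standard normal critical value).

For 90% confidence, z* = 1.645 (from standard normal table)

Standard error: SE = σ/√n = 11/√64 = 1.375000

Margin of error: E = z* × SE = 1.645 × 1.375000 = 2.2619

Z-interval: x̄ ± E = 75 ± 2.2619 = (72.7381, 77.2619)

Rounded to 2 decimal places:

(72.74, 77.26)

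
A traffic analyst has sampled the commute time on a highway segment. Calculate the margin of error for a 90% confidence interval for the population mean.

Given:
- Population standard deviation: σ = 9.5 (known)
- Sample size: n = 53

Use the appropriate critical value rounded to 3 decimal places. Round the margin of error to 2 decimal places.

The population standard deviation σ is known, so use the z-interval margin of error formula.

For 90% confidence, z* = 1.645 (from standard normal table)

Margin of error formula for z-interval: E = z* × σ/√n

E = 1.645 × 9.5/√53
  = 1.645 × 1.304925
  = 2.1466

Rounded to 2 decimal places:

2.15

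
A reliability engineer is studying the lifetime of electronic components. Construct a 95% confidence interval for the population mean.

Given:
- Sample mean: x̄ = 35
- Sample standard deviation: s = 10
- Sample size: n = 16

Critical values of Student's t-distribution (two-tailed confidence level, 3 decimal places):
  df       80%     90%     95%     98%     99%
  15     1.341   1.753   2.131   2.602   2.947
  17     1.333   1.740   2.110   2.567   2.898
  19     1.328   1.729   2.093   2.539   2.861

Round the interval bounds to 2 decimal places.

The population standard deviation σ is unknown (only the sample standard deviation s is given), so use a t-interval with df = n - 1 = 16 - 1 = 15.

For 95% confidence with df = 15, t* = 2.131 (from t-table)

Standard error: SE = s/√n = 10/√16 = 2.500000

Margin of error: E = t* × SE = 2.131 × 2.500000 = 5.3275

T-interval: x̄ ± E = 35 ± 5.3275 = (29.6725, 40.3275)

Rounded to 2 decimal places:

(29.67, 40.33)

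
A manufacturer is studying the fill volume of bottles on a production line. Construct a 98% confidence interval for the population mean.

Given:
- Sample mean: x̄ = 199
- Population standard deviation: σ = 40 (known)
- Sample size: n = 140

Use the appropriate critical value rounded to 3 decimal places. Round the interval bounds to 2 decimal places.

The population standard deviation σ is known, so use a z-interval (standard normal critical value).

For 98% confidence, z* = 2.326 (from standard normal table)

Standard error: SE = σ/√n = 40/√140 = 3.380617

Margin of error: E = z* × SE = 2.326 × 3.380617 = 7.8633

Z-interval: x̄ ± E = 199 ± 7.8633 = (191.1367, 206.8633)

Rounded to 2 decimal places:

(191.14, 206.86)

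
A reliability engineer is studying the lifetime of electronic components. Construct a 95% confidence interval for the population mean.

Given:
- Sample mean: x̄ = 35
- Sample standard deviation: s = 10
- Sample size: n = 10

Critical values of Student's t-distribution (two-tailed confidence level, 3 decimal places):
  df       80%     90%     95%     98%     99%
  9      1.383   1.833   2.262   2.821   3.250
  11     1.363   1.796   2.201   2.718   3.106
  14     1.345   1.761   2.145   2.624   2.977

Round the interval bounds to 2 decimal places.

The population standard deviation σ is unknown (only the sample standard deviation s is given), so use a t-interval with df = n - 1 = 10 - 1 = 9.

For 95% confidence with df = 9, t* = 2.262 (from t-table)

Standard error: SE = s/√n = 10/√10 = 3.162278

Margin of error: E = t* × SE = 2.262 × 3.162278 = 7.1531

T-interval: x̄ ± E = 35 ± 7.1531 = (27.8469, 42.1531)

Rounded to 2 decimal places:

(27.85, 42.15)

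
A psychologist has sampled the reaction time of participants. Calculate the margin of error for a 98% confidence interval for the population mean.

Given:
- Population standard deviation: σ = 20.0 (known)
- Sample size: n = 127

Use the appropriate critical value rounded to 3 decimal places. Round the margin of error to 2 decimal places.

The population standard deviation σ is known, so use the z-interval margin of error formula.

For 98% confidence, z* = 2.326 (from standard normal table)

Margin of error formula for z-interval: E = z* × σ/√n

E = 2.326 × 20.0/√127
  = 2.326 × 1.774713
  = 4.1280

Rounded to 2 decimal places:

4.13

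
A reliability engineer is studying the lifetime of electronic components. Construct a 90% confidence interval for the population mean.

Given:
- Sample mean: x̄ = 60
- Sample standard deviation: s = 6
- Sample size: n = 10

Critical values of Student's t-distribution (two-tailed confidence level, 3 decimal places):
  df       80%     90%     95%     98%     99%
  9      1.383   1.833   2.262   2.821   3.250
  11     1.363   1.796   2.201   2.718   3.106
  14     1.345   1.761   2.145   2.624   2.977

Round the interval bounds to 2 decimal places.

The population standard deviation σ is unknown (only the sample standard deviation s is given), so use a t-interval with df = n - 1 = 10 - 1 = 9.

For 90% confidence with df = 9, t* = 1.833 (from t-table)

Standard error: SE = s/√n = 6/√10 = 1.897367

Margin of error: E = t* × SE = 1.833 × 1.897367 = 3.4779

T-interval: x̄ ± E = 60 ± 3.4779 = (56.5221, 63.4779)

Rounded to 2 decimal places:

(56.52, 63.48)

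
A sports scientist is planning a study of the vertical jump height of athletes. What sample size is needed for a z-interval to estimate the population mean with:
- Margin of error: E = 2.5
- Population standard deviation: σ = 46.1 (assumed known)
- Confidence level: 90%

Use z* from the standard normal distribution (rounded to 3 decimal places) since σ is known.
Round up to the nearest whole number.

Using z* since population σ is known (z-interval formula).

For 90% confidence, z* = 1.645 (from standard normal table)

Sample size formula for z-interval: n = (z*σ/E)²

n = (1.645 × 46.1 / 2.5)²
  = (30.333800)²
  = 920.1394

Round up to the nearest whole number: n = 921

921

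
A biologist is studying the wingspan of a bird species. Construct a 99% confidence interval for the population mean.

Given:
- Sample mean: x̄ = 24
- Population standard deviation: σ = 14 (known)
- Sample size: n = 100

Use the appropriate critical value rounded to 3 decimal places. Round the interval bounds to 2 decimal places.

The population standard deviation σ is known, so use a z-interval (standard normal critical value).

For 99% confidence, z* = 2.576 (from standard normal table)

Standard error: SE = σ/√n = 14/√100 = 1.400000

Margin of error: E = z* × SE = 2.576 × 1.400000 = 3.6064

Z-interval: x̄ ± E = 24 ± 3.6064 = (20.3936, 27.6064)

Rounded to 2 decimal places:

(20.39, 27.61)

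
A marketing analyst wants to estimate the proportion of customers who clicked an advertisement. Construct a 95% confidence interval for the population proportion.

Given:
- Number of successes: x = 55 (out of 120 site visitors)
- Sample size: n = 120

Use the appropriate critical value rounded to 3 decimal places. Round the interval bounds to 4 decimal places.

Sample proportion: p̂ = 55/120 = 0.458333

Check conditions for normal approximation:
  np̂ = 55 ≥ 10 ✓
  n(1-p̂) = 65 ≥ 10 ✓

The sample is large enough, so use a z-interval (normal approximation) for the proportion.

For 95% confidence, z* = 1.96 (from standard normal table)

Standard error: SE = √(p̂(1-p̂)/n) = √(0.458333×0.541667/120) = 0.04548479

Margin of error: E = z* × SE = 1.96 × 0.04548479 = 0.089150

Z-interval: p̂ ± E = 0.458333 ± 0.089150 = (0.369183, 0.547484)

Rounded to 4 decimal places:

(0.3692, 0.5475)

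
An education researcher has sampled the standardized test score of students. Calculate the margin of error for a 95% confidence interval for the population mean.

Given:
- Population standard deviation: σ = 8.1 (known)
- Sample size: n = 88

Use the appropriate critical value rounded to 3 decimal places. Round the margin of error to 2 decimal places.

The population standard deviation σ is known, so use the z-interval margin of error formula.

For 95% confidence, z* = 1.96 (from standard normal table)

Margin of error formula for z-interval: E = z* × σ/√n

E = 1.96 × 8.1/√88
  = 1.96 × 0.863463
  = 1.6924

Rounded to 2 decimal places:

1.69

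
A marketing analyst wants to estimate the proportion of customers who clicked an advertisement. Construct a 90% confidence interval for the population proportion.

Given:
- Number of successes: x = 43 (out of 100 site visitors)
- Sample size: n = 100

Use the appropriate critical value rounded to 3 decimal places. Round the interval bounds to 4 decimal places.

Sample proportion: p̂ = 43/100 = 0.430000

Check conditions for normal approximation:
  np̂ = 43 ≥ 10 ✓
  n(1-p̂) = 57 ≥ 10 ✓

The sample is large enough, so use a z-interval (normal approximation) for the proportion.

For 90% confidence, z* = 1.645 (from standard normal table)

Standard error: SE = √(p̂(1-p̂)/n) = √(0.430000×0.570000/100) = 0.04950758

Margin of error: E = z* × SE = 1.645 × 0.04950758 = 0.081440

Z-interval: p̂ ± E = 0.430000 ± 0.081440 = (0.348560, 0.511440)

Rounded to 4 decimal places:

(0.3486, 0.5114)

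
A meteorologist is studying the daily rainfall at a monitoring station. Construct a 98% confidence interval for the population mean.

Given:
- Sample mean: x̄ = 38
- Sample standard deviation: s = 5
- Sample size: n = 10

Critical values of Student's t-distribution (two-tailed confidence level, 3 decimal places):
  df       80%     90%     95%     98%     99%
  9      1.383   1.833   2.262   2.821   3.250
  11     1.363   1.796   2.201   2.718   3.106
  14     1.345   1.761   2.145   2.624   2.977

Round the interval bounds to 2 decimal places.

The population standard deviation σ is unknown (only the sample standard deviation s is given), so use a t-interval with df = n - 1 = 10 - 1 = 9.

For 98% confidence with df = 9, t* = 2.821 (from t-table)

Standard error: SE = s/√n = 5/√10 = 1.581139

Margin of error: E = t* × SE = 2.821 × 1.581139 = 4.4604

T-interval: x̄ ± E = 38 ± 4.4604 = (33.5396, 42.4604)

Rounded to 2 decimal places:

(33.54, 42.46)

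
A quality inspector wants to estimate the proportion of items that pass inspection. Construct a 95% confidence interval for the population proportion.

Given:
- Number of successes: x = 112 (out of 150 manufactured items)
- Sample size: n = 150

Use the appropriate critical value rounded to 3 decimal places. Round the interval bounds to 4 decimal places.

Sample proportion: p̂ = 112/150 = 0.746667

Check conditions for normal approximation:
  np̂ = 112 ≥ 10 ✓
  n(1-p̂) = 38 ≥ 10 ✓

The sample is large enough, so use a z-interval (normal approximation) for the proportion.

For 95% confidence, z* = 1.96 (from standard normal table)

Standard error: SE = √(p̂(1-p̂)/n) = √(0.746667×0.253333/150) = 0.03551108

Margin of error: E = z* × SE = 1.96 × 0.03551108 = 0.069602

Z-interval: p̂ ± E = 0.746667 ± 0.069602 = (0.677065, 0.816268)

Rounded to 4 decimal places:

(0.6771, 0.8163)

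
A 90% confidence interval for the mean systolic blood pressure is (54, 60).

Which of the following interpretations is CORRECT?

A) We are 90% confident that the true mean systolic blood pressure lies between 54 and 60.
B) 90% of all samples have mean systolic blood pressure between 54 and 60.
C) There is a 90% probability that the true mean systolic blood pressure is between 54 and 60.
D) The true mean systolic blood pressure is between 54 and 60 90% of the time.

A confidence interval represents our confidence in the procedure, not a probability statement about the parameter.

Key concept: If we repeated this sampling process many times and computed a 90% CI each time, about 90% of those intervals would contain the true population parameter.

For this specific interval (54, 60):
- Midpoint (point estimate): 57
- Margin of error: 3

The correct interpretation is the one stating confidence that the true parameter lies in the interval — option A.

A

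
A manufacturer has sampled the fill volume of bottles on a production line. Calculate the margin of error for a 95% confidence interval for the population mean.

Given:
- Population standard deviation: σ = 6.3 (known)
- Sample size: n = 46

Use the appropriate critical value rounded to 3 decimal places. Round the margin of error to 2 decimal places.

The population standard deviation σ is known, so use the z-interval margin of error formula.

For 95% confidence, z* = 1.96 (from standard normal table)

Margin of error formula for z-interval: E = z* × σ/√n

E = 1.96 × 6.3/√46
  = 1.96 × 0.928884
  = 1.8206

Rounded to 2 decimal places:

1.82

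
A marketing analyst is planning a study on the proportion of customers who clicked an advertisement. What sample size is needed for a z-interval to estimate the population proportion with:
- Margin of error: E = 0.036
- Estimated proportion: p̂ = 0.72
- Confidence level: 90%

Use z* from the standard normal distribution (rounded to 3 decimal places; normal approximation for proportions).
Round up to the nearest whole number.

Using z* for proportion z-interval (normal approximation).

For 90% confidence, z* = 1.645 (from standard normal table)

Sample size formula for proportion z-interval: n = z*²p̂(1-p̂)/E²

n = 1.645² × 0.72 × 0.28 / 0.036²
  = 2.706025 × 0.2016 / 0.001296
  = 420.9372

Round up to the nearest whole number: n = 421

421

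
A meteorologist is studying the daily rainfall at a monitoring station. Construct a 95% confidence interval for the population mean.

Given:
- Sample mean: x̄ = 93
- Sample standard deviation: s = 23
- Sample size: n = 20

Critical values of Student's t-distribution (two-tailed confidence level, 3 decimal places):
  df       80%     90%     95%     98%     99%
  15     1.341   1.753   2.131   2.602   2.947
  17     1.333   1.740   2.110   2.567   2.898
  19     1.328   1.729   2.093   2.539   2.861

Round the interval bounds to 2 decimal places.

The population standard deviation σ is unknown (only the sample standard deviation s is given), so use a t-interval with df = n - 1 = 20 - 1 = 19.

For 95% confidence with df = 19, t* = 2.093 (from t-table)

Standard error: SE = s/√n = 23/√20 = 5.142956

Margin of error: E = t* × SE = 2.093 × 5.142956 = 10.7642

T-interval: x̄ ± E = 93 ± 10.7642 = (82.2358, 103.7642)

Rounded to 2 decimal places:

(82.24, 103.76)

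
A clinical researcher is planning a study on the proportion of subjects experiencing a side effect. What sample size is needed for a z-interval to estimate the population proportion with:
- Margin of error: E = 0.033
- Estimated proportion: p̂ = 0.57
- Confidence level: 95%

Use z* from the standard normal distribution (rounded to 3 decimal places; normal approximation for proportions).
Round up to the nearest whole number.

Using z* for proportion z-interval (normal approximation).

For 95% confidence, z* = 1.96 (from standard normal table)

Sample size formula for proportion z-interval: n = z*²p̂(1-p̂)/E²

n = 1.96² × 0.57 × 0.43 / 0.033²
  = 3.8416 × 0.2451 / 0.001089
  = 864.6246

Round up to the nearest whole number: n = 865

865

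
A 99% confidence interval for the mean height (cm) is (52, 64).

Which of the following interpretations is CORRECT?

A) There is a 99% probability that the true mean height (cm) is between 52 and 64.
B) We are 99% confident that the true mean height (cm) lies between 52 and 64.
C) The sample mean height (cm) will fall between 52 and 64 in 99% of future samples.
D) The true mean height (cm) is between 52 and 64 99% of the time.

A confidence interval represents our confidence in the procedure, not a probability statement about the parameter.

Key concept: If we repeated this sampling process many times and computed a 99% CI each time, about 99% of those intervals would contain the true population parameter.

For this specific interval (52, 64):
- Midpoint (point estimate): 58
- Margin of error: 6

The correct interpretation is the one stating confidence that the true parameter lies in the interval — option B.

B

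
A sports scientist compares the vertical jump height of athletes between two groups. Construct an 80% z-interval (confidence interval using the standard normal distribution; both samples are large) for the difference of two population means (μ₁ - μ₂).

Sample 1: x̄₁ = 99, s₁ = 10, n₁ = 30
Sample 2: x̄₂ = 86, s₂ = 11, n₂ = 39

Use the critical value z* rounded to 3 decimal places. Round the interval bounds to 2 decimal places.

Both samples are large (n₁ = 30 ≥ 30, n₂ = 39 ≥ 30), so a z-interval for the difference of means applies.

Point estimate: x̄₁ - x̄₂ = 99 - 86 = 13

Standard error: SE = √(s₁²/n₁ + s₂²/n₂)
= √(10²/30 + 11²/39)
= √(3.333333 + 3.102564)
= 2.536907

For 80% confidence, z* = 1.282 (from standard normal table)
Margin of error: E = z* × SE = 1.282 × 2.536907 = 3.2523

Z-interval: (x̄₁ - x̄₂) ± E = 13 ± 3.2523 = (9.7477, 16.2523)

Rounded to 2 decimal places:

(9.75, 16.25)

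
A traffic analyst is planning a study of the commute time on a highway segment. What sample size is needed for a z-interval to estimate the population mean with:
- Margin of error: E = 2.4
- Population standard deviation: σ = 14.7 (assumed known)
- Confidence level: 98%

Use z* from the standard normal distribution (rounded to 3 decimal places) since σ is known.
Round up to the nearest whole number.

Using z* since population σ is known (z-interval formula).

For 98% confidence, z* = 2.326 (from standard normal table)

Sample size formula for z-interval: n = (z*σ/E)²

n = (2.326 × 14.7 / 2.4)²
  = (14.246750)²
  = 202.9699

Round up to the nearest whole number: n = 203

203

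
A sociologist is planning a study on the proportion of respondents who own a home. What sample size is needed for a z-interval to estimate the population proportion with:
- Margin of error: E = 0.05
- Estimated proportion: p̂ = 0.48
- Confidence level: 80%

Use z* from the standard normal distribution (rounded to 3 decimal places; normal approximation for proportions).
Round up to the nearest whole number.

Using z* for proportion z-interval (normal approximation).

For 80% confidence, z* = 1.282 (from standard normal table)

Sample size formula for proportion z-interval: n = z*²p̂(1-p̂)/E²

n = 1.282² × 0.48 × 0.52 / 0.05²
  = 1.643524 × 0.2496 / 0.0025
  = 164.0894

Round up to the nearest whole number: n = 165

165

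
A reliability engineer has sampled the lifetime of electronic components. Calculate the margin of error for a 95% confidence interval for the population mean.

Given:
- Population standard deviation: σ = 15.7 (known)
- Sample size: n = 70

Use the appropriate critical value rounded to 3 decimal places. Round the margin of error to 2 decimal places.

The population standard deviation σ is known, so use the z-interval margin of error formula.

For 95% confidence, z* = 1.96 (from standard normal table)

Margin of error formula for z-interval: E = z* × σ/√n

E = 1.96 × 15.7/√70
  = 1.96 × 1.876509
  = 3.6780

Rounded to 2 decimal places:

3.68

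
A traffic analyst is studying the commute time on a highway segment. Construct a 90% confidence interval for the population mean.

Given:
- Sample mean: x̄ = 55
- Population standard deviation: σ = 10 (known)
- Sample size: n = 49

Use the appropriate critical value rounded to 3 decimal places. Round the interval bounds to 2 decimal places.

The population standard deviation σ is known, so use a z-interval (standard normal critical value).

For 90% confidence, z* = 1.645 (from standard normal table)

Standard error: SE = σ/√n = 10/√49 = 1.428571

Margin of error: E = z* × SE = 1.645 × 1.428571 = 2.3500

Z-interval: x̄ ± E = 55 ± 2.3500 = (52.6500, 57.3500)

Rounded to 2 decimal places:

(52.65, 57.35)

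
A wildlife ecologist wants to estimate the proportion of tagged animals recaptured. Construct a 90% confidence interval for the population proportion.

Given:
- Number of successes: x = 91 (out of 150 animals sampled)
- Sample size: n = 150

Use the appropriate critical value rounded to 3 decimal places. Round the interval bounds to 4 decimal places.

Sample proportion: p̂ = 91/150 = 0.606667

Check conditions for normal approximation:
  np̂ = 91 ≥ 10 ✓
  n(1-p̂) = 59 ≥ 10 ✓

The sample is large enough, so use a z-interval (normal approximation) for the proportion.

For 90% confidence, z* = 1.645 (from standard normal table)

Standard error: SE = √(p̂(1-p̂)/n) = √(0.606667×0.393333/150) = 0.03988502

Margin of error: E = z* × SE = 1.645 × 0.03988502 = 0.065611

Z-interval: p̂ ± E = 0.606667 ± 0.065611 = (0.541056, 0.672278)

Rounded to 4 decimal places:

(0.5411, 0.6723)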